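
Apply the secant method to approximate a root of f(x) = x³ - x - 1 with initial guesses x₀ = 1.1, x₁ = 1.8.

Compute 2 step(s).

f(x) = x³ - x - 1
x₀ = 1.1, x₁ = 1.8

Secant formula: x_{n+1} = x_n - f(x_n)(x_n - x_{n-1})/(f(x_n) - f(x_{n-1}))

Iteration 1:
  f(1.100000) = -0.769000
  f(1.800000) = 3.032000
  x_2 = 1.800000 - 3.032000×(1.800000 - 1.100000)/(3.032000 - (-0.769000))
       = 1.241621
Iteration 2:
  f(1.800000) = 3.032000
  f(1.241621) = -0.327511
  x_3 = 1.241621 - (-0.327511)×(1.241621 - 1.800000)/(-0.327511 - 3.032000)
       = 1.296056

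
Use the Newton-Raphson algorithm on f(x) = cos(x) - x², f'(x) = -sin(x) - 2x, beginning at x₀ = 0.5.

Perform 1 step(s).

f(x) = cos(x) - x²
f'(x) = -sin(x) - 2x
x₀ = 0.5

Newton-Raphson formula: x_{n+1} = x_n - f(x_n)/f'(x_n)

Iteration 1:
  f(0.500000) = 0.627583
  f'(0.500000) = -1.479426
  x_1 = 0.500000 - 0.627583/(-1.479426) = 0.924207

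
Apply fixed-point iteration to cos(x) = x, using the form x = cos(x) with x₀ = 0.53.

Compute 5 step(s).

Equation: cos(x) = x
Fixed-point form: x = cos(x)
x₀ = 0.53

x_1 = g(0.530000) = 0.862807
x_2 = g(0.862807) = 0.650308
x_3 = g(0.650308) = 0.795898
x_4 = g(0.795898) = 0.699644
x_5 = g(0.699644) = 0.765072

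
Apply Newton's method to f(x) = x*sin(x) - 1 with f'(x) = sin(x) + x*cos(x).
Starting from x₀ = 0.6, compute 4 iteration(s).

f(x) = x*sin(x) - 1
f'(x) = sin(x) + x*cos(x)
x₀ = 0.6

Newton-Raphson formula: x_{n+1} = x_n - f(x_n)/f'(x_n)

Iteration 1:
  f(0.600000) = -0.661215
  f'(0.600000) = 1.059844
  x_1 = 0.600000 - (-0.661215)/1.059844 = 1.223879
Iteration 2:
  f(1.223879) = 0.150967
  f'(1.223879) = 1.356545
  x_2 = 1.223879 - 0.150967/1.356545 = 1.112591
Iteration 3:
  f(1.112591) = -0.002175
  f'(1.112591) = 1.388990
  x_3 = 1.112591 - (-0.002175)/1.388990 = 1.114157
Iteration 4:
  f(1.114157) = 0.000000
  f'(1.114157) = 1.388809
  x_4 = 1.114157 - 0.000000/1.388809 = 1.114157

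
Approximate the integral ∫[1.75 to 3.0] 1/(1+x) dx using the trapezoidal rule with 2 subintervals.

f(x) = 1/(1+x)
a = 1.75, b = 3.0, n = 2
h = (b - a)/n = 0.625000

Trapezoidal rule: (h/2)[f(x₀) + 2f(x₁) + 2f(x₂) + ... + f(xₙ)]

x_0 = 1.7500, f(x_0) = 0.363636, coefficient = 1
x_1 = 2.3750, f(x_1) = 0.296296, coefficient = 2
x_2 = 3.0000, f(x_2) = 0.250000, coefficient = 1

I ≈ (0.625000/2) × 1.206229 = 0.376947
Exact value: 0.374693
Error: 0.002253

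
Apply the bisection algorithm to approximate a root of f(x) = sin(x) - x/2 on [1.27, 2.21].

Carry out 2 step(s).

f(x) = sin(x) - x/2
Initial interval: [1.27, 2.21]

Iteration 1:
  c_1 = (1.270000 + 2.210000)/2 = 1.740000
  f(c_1) = f(1.740000) = 0.115719
  f(a) × f(c) ≥ 0, new interval: [1.740000, 2.210000]
Iteration 2:
  c_2 = (1.740000 + 2.210000)/2 = 1.975000
  f(c_2) = f(1.975000) = -0.068084
  f(a) × f(c) < 0, new interval: [1.740000, 1.975000]

After 2 iteration(s), the approximation is c_2 = 1.975000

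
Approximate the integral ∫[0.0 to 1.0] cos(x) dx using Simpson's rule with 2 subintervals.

f(x) = cos(x)
a = 0.0, b = 1.0, n = 2
h = (b - a)/n = 0.500000

Simpson's rule: (h/3)[f(x₀) + 4f(x₁) + 2f(x₂) + ... + f(xₙ)]

x_0 = 0.0000, f(x_0) = 1.000000, coefficient = 1
x_1 = 0.5000, f(x_1) = 0.877583, coefficient = 4
x_2 = 1.0000, f(x_2) = 0.540302, coefficient = 1

I ≈ (0.500000/3) × 5.050633 = 0.841772
Exact value: 0.841471
Error: 0.000301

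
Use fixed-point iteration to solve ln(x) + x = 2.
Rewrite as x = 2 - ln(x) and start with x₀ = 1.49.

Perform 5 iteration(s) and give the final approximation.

Equation: ln(x) + x = 2
Fixed-point form: x = 2 - ln(x)
x₀ = 1.49

x_1 = g(1.490000) = 1.601224
x_2 = g(1.601224) = 1.529232
x_3 = g(1.529232) = 1.575235
x_4 = g(1.575235) = 1.545596
x_5 = g(1.545596) = 1.564591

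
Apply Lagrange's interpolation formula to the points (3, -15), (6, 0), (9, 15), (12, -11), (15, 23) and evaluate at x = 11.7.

Lagrange interpolation formula:
P(x) = Σ yᵢ × Lᵢ(x)
where Lᵢ(x) = Π_{j≠i} (x - xⱼ)/(xᵢ - xⱼ)

L_0(11.7) = (11.7 - 6)/(3 - 6) × (11.7 - 9)/(3 - 9) × (11.7 - 12)/(3 - 12) × (11.7 - 15)/(3 - 15) = 0.007838
L_1(11.7) = (11.7 - 3)/(6 - 3) × (11.7 - 9)/(6 - 9) × (11.7 - 12)/(6 - 12) × (11.7 - 15)/(6 - 15) = -0.047850
L_2(11.7) = (11.7 - 3)/(9 - 3) × (11.7 - 6)/(9 - 6) × (11.7 - 12)/(9 - 12) × (11.7 - 15)/(9 - 15) = 0.151525
L_3(11.7) = (11.7 - 3)/(12 - 3) × (11.7 - 6)/(12 - 6) × (11.7 - 9)/(12 - 9) × (11.7 - 15)/(12 - 15) = 0.909150
L_4(11.7) = (11.7 - 3)/(15 - 3) × (11.7 - 6)/(15 - 6) × (11.7 - 9)/(15 - 9) × (11.7 - 12)/(15 - 12) = -0.020663

P(11.7) = (-15)×L_0(11.7) + 0×L_1(11.7) + 15×L_2(11.7) + (-11)×L_3(11.7) + 23×L_4(11.7)
P(11.7) = -8.320575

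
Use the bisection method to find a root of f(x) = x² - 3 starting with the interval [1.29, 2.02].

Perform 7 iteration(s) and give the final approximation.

f(x) = x² - 3
Initial interval: [1.29, 2.02]

Iteration 1:
  c_1 = (1.290000 + 2.020000)/2 = 1.655000
  f(c_1) = f(1.655000) = -0.260975
  f(a) × f(c) ≥ 0, new interval: [1.655000, 2.020000]
Iteration 2:
  c_2 = (1.655000 + 2.020000)/2 = 1.837500
  f(c_2) = f(1.837500) = 0.376406
  f(a) × f(c) < 0, new interval: [1.655000, 1.837500]
Iteration 3:
  c_3 = (1.655000 + 1.837500)/2 = 1.746250
  f(c_3) = f(1.746250) = 0.049389
  f(a) × f(c) < 0, new interval: [1.655000, 1.746250]
Iteration 4:
  c_4 = (1.655000 + 1.746250)/2 = 1.700625
  f(c_4) = f(1.700625) = -0.107875
  f(a) × f(c) ≥ 0, new interval: [1.700625, 1.746250]
Iteration 5:
  c_5 = (1.700625 + 1.746250)/2 = 1.723437
  f(c_5) = f(1.723437) = -0.029763
  f(a) × f(c) ≥ 0, new interval: [1.723437, 1.746250]
Iteration 6:
  c_6 = (1.723437 + 1.746250)/2 = 1.734844
  f(c_6) = f(1.734844) = 0.009683
  f(a) × f(c) < 0, new interval: [1.723437, 1.734844]
Iteration 7:
  c_7 = (1.723437 + 1.734844)/2 = 1.729141
  f(c_7) = f(1.729141) = -0.010073
  f(a) × f(c) ≥ 0, new interval: [1.729141, 1.734844]

After 7 iteration(s), the approximation is c_7 = 1.729141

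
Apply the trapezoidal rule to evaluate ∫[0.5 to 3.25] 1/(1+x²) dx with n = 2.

f(x) = 1/(1+x²)
a = 0.5, b = 3.25, n = 2
h = (b - a)/n = 1.375000

Trapezoidal rule: (h/2)[f(x₀) + 2f(x₁) + 2f(x₂) + ... + f(xₙ)]

x_0 = 0.5000, f(x_0) = 0.800000, coefficient = 1
x_1 = 1.8750, f(x_1) = 0.221453, coefficient = 2
x_2 = 3.2500, f(x_2) = 0.086486, coefficient = 1

I ≈ (1.375000/2) × 1.329393 = 0.913958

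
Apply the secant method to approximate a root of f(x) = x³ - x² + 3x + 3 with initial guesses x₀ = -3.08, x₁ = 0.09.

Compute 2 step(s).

f(x) = x³ - x² + 3x + 3
x₀ = -3.08, x₁ = 0.09

Secant formula: x_{n+1} = x_n - f(x_n)(x_n - x_{n-1})/(f(x_n) - f(x_{n-1}))

Iteration 1:
  f(-3.080000) = -44.944512
  f(0.090000) = 3.262629
  x_2 = 0.090000 - 3.262629×(0.090000 - (-3.080000))/(3.262629 - (-44.944512))
       = -0.124544
Iteration 2:
  f(0.090000) = 3.262629
  f(-0.124544) = 2.608926
  x_3 = -0.124544 - 2.608926×(-0.124544 - 0.090000)/(2.608926 - 3.262629)
       = -0.980787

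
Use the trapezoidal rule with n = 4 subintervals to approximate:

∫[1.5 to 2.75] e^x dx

f(x) = e^x
a = 1.5, b = 2.75, n = 4
h = (b - a)/n = 0.312500

Trapezoidal rule: (h/2)[f(x₀) + 2f(x₁) + 2f(x₂) + ... + f(xₙ)]

x_0 = 1.5000, f(x_0) = 4.481689, coefficient = 1
x_1 = 1.8125, f(x_1) = 6.125743, coefficient = 2
x_2 = 2.1250, f(x_2) = 8.372897, coefficient = 2
x_3 = 2.4375, f(x_3) = 11.444394, coefficient = 2
x_4 = 2.7500, f(x_4) = 15.642632, coefficient = 1

I ≈ (0.312500/2) × 72.010389 = 11.251623
Exact value: 11.160943
Error: 0.090680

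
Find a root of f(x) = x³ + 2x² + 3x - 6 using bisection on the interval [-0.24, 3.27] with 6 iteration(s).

f(x) = x³ + 2x² + 3x - 6
Initial interval: [-0.24, 3.27]

Iteration 1:
  c_1 = (-0.240000 + 3.270000)/2 = 1.515000
  f(c_1) = f(1.515000) = 6.612716
  f(a) × f(c) < 0, new interval: [-0.240000, 1.515000]
Iteration 2:
  c_2 = (-0.240000 + 1.515000)/2 = 0.637500
  f(c_2) = f(0.637500) = -3.015604
  f(a) × f(c) ≥ 0, new interval: [0.637500, 1.515000]
Iteration 3:
  c_3 = (0.637500 + 1.515000)/2 = 1.076250
  f(c_3) = f(1.076250) = 0.792014
  f(a) × f(c) < 0, new interval: [0.637500, 1.076250]
Iteration 4:
  c_4 = (0.637500 + 1.076250)/2 = 0.856875
  f(c_4) = f(0.856875) = -1.331758
  f(a) × f(c) ≥ 0, new interval: [0.856875, 1.076250]
Iteration 5:
  c_5 = (0.856875 + 1.076250)/2 = 0.966563
  f(c_5) = f(0.966563) = -0.328822
  f(a) × f(c) ≥ 0, new interval: [0.966563, 1.076250]
Iteration 6:
  c_6 = (0.966563 + 1.076250)/2 = 1.021406
  f(c_6) = f(1.021406) = 0.216363
  f(a) × f(c) < 0, new interval: [0.966563, 1.021406]

After 6 iteration(s), the approximation is c_6 = 1.021406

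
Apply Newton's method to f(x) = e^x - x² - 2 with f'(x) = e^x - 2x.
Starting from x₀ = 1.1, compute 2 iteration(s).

f(x) = e^x - x² - 2
f'(x) = e^x - 2x
x₀ = 1.1

Newton-Raphson formula: x_{n+1} = x_n - f(x_n)/f'(x_n)

Iteration 1:
  f(1.100000) = -0.205834
  f'(1.100000) = 0.804166
  x_1 = 1.100000 - (-0.205834)/0.804166 = 1.355960
Iteration 2:
  f(1.355960) = 0.041856
  f'(1.355960) = 1.168564
  x_2 = 1.355960 - 0.041856/1.168564 = 1.320141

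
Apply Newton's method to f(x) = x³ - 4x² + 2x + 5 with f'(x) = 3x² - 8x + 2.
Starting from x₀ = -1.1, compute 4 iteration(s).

f(x) = x³ - 4x² + 2x + 5
f'(x) = 3x² - 8x + 2
x₀ = -1.1

Newton-Raphson formula: x_{n+1} = x_n - f(x_n)/f'(x_n)

Iteration 1:
  f(-1.100000) = -3.371000
  f'(-1.100000) = 14.430000
  x_1 = -1.100000 - (-3.371000)/14.430000 = -0.866389
Iteration 2:
  f(-0.866389) = -0.385640
  f'(-0.866389) = 11.183008
  x_2 = -0.866389 - (-0.385640)/11.183008 = -0.831905
Iteration 3:
  f(-0.831905) = -0.007807
  f'(-0.831905) = 10.731438
  x_3 = -0.831905 - (-0.007807)/10.731438 = -0.831178
Iteration 4:
  f(-0.831178) = -0.000003
  f'(-0.831178) = 10.721988
  x_4 = -0.831178 - (-0.000003)/10.721988 = -0.831177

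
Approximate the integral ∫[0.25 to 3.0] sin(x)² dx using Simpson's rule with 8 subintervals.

f(x) = sin(x)²
a = 0.25, b = 3.0, n = 8
h = (b - a)/n = 0.343750

Simpson's rule: (h/3)[f(x₀) + 4f(x₁) + 2f(x₂) + ... + f(xₙ)]

x_0 = 0.2500, f(x_0) = 0.061209, coefficient = 1
x_1 = 0.5938, f(x_1) = 0.313010, coefficient = 4
x_2 = 0.9375, f(x_2) = 0.649767, coefficient = 2
x_3 = 1.2812, f(x_3) = 0.918480, coefficient = 4
x_4 = 1.6250, f(x_4) = 0.997065, coefficient = 2
x_5 = 1.9688, f(x_5) = 0.849818, coefficient = 4
x_6 = 2.3125, f(x_6) = 0.543639, coefficient = 2
x_7 = 2.6562, f(x_7) = 0.217633, coefficient = 4
x_8 = 3.0000, f(x_8) = 0.019915, coefficient = 1

I ≈ (0.343750/3) × 13.657830 = 1.564960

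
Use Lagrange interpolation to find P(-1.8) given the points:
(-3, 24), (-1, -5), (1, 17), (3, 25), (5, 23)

Lagrange interpolation formula:
P(x) = Σ yᵢ × Lᵢ(x)
where Lᵢ(x) = Π_{j≠i} (x - xⱼ)/(xᵢ - xⱼ)

L_0(-1.8) = (-1.8 - (-1))/(-3 - (-1)) × (-1.8 - 1)/(-3 - 1) × (-1.8 - 3)/(-3 - 3) × (-1.8 - 5)/(-3 - 5) = 0.190400
L_1(-1.8) = (-1.8 - (-3))/(-1 - (-3)) × (-1.8 - 1)/(-1 - 1) × (-1.8 - 3)/(-1 - 3) × (-1.8 - 5)/(-1 - 5) = 1.142400
L_2(-1.8) = (-1.8 - (-3))/(1 - (-3)) × (-1.8 - (-1))/(1 - (-1)) × (-1.8 - 3)/(1 - 3) × (-1.8 - 5)/(1 - 5) = -0.489600
L_3(-1.8) = (-1.8 - (-3))/(3 - (-3)) × (-1.8 - (-1))/(3 - (-1)) × (-1.8 - 1)/(3 - 1) × (-1.8 - 5)/(3 - 5) = 0.190400
L_4(-1.8) = (-1.8 - (-3))/(5 - (-3)) × (-1.8 - (-1))/(5 - (-1)) × (-1.8 - 1)/(5 - 1) × (-1.8 - 3)/(5 - 3) = -0.033600

P(-1.8) = 24×L_0(-1.8) + (-5)×L_1(-1.8) + 17×L_2(-1.8) + 25×L_3(-1.8) + 23×L_4(-1.8)
P(-1.8) = -5.478400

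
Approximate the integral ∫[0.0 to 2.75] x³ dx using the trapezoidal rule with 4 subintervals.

f(x) = x³
a = 0.0, b = 2.75, n = 4
h = (b - a)/n = 0.687500

Trapezoidal rule: (h/2)[f(x₀) + 2f(x₁) + 2f(x₂) + ... + f(xₙ)]

x_0 = 0.0000, f(x_0) = 0.000000, coefficient = 1
x_1 = 0.6875, f(x_1) = 0.324951, coefficient = 2
x_2 = 1.3750, f(x_2) = 2.599609, coefficient = 2
x_3 = 2.0625, f(x_3) = 8.773682, coefficient = 2
x_4 = 2.7500, f(x_4) = 20.796875, coefficient = 1

I ≈ (0.687500/2) × 44.193359 = 15.191467
Exact value: 14.297852
Error: 0.893616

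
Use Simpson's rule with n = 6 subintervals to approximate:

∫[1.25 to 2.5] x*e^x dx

f(x) = x*e^x
a = 1.25, b = 2.5, n = 6
h = (b - a)/n = 0.208333

Simpson's rule: (h/3)[f(x₀) + 4f(x₁) + 2f(x₂) + ... + f(xₙ)]

x_0 = 1.2500, f(x_0) = 4.362929, coefficient = 1
x_1 = 1.4583, f(x_1) = 6.269067, coefficient = 4
x_2 = 1.6667, f(x_2) = 8.824150, coefficient = 2
x_3 = 1.8750, f(x_3) = 12.226536, coefficient = 4
x_4 = 2.0833, f(x_4) = 16.731656, coefficient = 2
x_5 = 2.2917, f(x_5) = 22.667814, coefficient = 4
x_6 = 2.5000, f(x_6) = 30.456235, coefficient = 1

I ≈ (0.208333/3) × 250.584443 = 17.401697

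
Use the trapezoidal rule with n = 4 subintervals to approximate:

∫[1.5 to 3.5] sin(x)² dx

f(x) = sin(x)²
a = 1.5, b = 3.5, n = 4
h = (b - a)/n = 0.500000

Trapezoidal rule: (h/2)[f(x₀) + 2f(x₁) + 2f(x₂) + ... + f(xₙ)]

x_0 = 1.5000, f(x_0) = 0.994996, coefficient = 1
x_1 = 2.0000, f(x_1) = 0.826822, coefficient = 2
x_2 = 2.5000, f(x_2) = 0.358169, coefficient = 2
x_3 = 3.0000, f(x_3) = 0.019915, coefficient = 2
x_4 = 3.5000, f(x_4) = 0.123049, coefficient = 1

I ≈ (0.500000/2) × 3.527856 = 0.881964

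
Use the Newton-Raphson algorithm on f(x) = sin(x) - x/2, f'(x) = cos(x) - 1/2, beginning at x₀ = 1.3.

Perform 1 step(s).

f(x) = sin(x) - x/2
f'(x) = cos(x) - 1/2
x₀ = 1.3

Newton-Raphson formula: x_{n+1} = x_n - f(x_n)/f'(x_n)

Iteration 1:
  f(1.300000) = 0.313558
  f'(1.300000) = -0.232501
  x_1 = 1.300000 - 0.313558/(-0.232501) = 2.648631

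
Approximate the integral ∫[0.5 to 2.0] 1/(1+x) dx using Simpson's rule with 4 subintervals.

f(x) = 1/(1+x)
a = 0.5, b = 2.0, n = 4
h = (b - a)/n = 0.375000

Simpson's rule: (h/3)[f(x₀) + 4f(x₁) + 2f(x₂) + ... + f(xₙ)]

x_0 = 0.5000, f(x_0) = 0.666667, coefficient = 1
x_1 = 0.8750, f(x_1) = 0.533333, coefficient = 4
x_2 = 1.2500, f(x_2) = 0.444444, coefficient = 2
x_3 = 1.6250, f(x_3) = 0.380952, coefficient = 4
x_4 = 2.0000, f(x_4) = 0.333333, coefficient = 1

I ≈ (0.375000/3) × 5.546032 = 0.693254
Exact value: 0.693147
Error: 0.000107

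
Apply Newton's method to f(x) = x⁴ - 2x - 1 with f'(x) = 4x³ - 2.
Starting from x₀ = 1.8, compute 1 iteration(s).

f(x) = x⁴ - 2x - 1
f'(x) = 4x³ - 2
x₀ = 1.8

Newton-Raphson formula: x_{n+1} = x_n - f(x_n)/f'(x_n)

Iteration 1:
  f(1.800000) = 5.897600
  f'(1.800000) = 21.328000
  x_1 = 1.800000 - 5.897600/21.328000 = 1.523481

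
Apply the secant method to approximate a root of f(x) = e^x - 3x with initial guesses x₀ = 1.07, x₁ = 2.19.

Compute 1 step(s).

f(x) = e^x - 3x
x₀ = 1.07, x₁ = 2.19

Secant formula: x_{n+1} = x_n - f(x_n)(x_n - x_{n-1})/(f(x_n) - f(x_{n-1}))

Iteration 1:
  f(1.070000) = -0.294621
  f(2.190000) = 2.365213
  x_2 = 2.190000 - 2.365213×(2.190000 - 1.070000)/(2.365213 - (-0.294621))
       = 1.194058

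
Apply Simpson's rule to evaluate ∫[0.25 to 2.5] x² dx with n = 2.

f(x) = x²
a = 0.25, b = 2.5, n = 2
h = (b - a)/n = 1.125000

Simpson's rule: (h/3)[f(x₀) + 4f(x₁) + 2f(x₂) + ... + f(xₙ)]

x_0 = 0.2500, f(x_0) = 0.062500, coefficient = 1
x_1 = 1.3750, f(x_1) = 1.890625, coefficient = 4
x_2 = 2.5000, f(x_2) = 6.250000, coefficient = 1

I ≈ (1.125000/3) × 13.875000 = 5.203125
Exact value: 5.203125
Error: 0.000000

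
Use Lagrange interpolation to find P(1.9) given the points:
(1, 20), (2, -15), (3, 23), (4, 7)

Lagrange interpolation formula:
P(x) = Σ yᵢ × Lᵢ(x)
where Lᵢ(x) = Π_{j≠i} (x - xⱼ)/(xᵢ - xⱼ)

L_0(1.9) = (1.9 - 2)/(1 - 2) × (1.9 - 3)/(1 - 3) × (1.9 - 4)/(1 - 4) = 0.038500
L_1(1.9) = (1.9 - 1)/(2 - 1) × (1.9 - 3)/(2 - 3) × (1.9 - 4)/(2 - 4) = 1.039500
L_2(1.9) = (1.9 - 1)/(3 - 1) × (1.9 - 2)/(3 - 2) × (1.9 - 4)/(3 - 4) = -0.094500
L_3(1.9) = (1.9 - 1)/(4 - 1) × (1.9 - 2)/(4 - 2) × (1.9 - 3)/(4 - 3) = 0.016500

P(1.9) = 20×L_0(1.9) + (-15)×L_1(1.9) + 23×L_2(1.9) + 7×L_3(1.9)
P(1.9) = -16.880500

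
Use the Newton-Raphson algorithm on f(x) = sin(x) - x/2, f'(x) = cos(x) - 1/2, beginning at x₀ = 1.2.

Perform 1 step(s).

f(x) = sin(x) - x/2
f'(x) = cos(x) - 1/2
x₀ = 1.2

Newton-Raphson formula: x_{n+1} = x_n - f(x_n)/f'(x_n)

Iteration 1:
  f(1.200000) = 0.332039
  f'(1.200000) = -0.137642
  x_1 = 1.200000 - 0.332039/(-0.137642) = 3.612334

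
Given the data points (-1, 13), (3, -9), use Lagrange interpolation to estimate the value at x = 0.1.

Lagrange interpolation formula:
P(x) = Σ yᵢ × Lᵢ(x)
where Lᵢ(x) = Π_{j≠i} (x - xⱼ)/(xᵢ - xⱼ)

L_0(0.1) = (0.1 - 3)/(-1 - 3) = 0.725000
L_1(0.1) = (0.1 - (-1))/(3 - (-1)) = 0.275000

P(0.1) = 13×L_0(0.1) + (-9)×L_1(0.1)
P(0.1) = 6.950000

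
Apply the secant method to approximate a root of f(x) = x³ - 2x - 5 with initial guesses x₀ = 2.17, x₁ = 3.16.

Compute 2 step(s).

f(x) = x³ - 2x - 5
x₀ = 2.17, x₁ = 3.16

Secant formula: x_{n+1} = x_n - f(x_n)(x_n - x_{n-1})/(f(x_n) - f(x_{n-1}))

Iteration 1:
  f(2.170000) = 0.878313
  f(3.160000) = 20.234496
  x_2 = 3.160000 - 20.234496×(3.160000 - 2.170000)/(20.234496 - 0.878313)
       = 2.125077
Iteration 2:
  f(3.160000) = 20.234496
  f(2.125077) = 0.346597
  x_3 = 2.125077 - 0.346597×(2.125077 - 3.160000)/(0.346597 - 20.234496)
       = 2.107041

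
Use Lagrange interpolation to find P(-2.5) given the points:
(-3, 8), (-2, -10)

Lagrange interpolation formula:
P(x) = Σ yᵢ × Lᵢ(x)
where Lᵢ(x) = Π_{j≠i} (x - xⱼ)/(xᵢ - xⱼ)

L_0(-2.5) = (-2.5 - (-2))/(-3 - (-2)) = 0.500000
L_1(-2.5) = (-2.5 - (-3))/(-2 - (-3)) = 0.500000

P(-2.5) = 8×L_0(-2.5) + (-10)×L_1(-2.5)
P(-2.5) = -1.000000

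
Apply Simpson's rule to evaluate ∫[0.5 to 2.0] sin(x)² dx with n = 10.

f(x) = sin(x)²
a = 0.5, b = 2.0, n = 10
h = (b - a)/n = 0.150000

Simpson's rule: (h/3)[f(x₀) + 4f(x₁) + 2f(x₂) + ... + f(xₙ)]

x_0 = 0.5000, f(x_0) = 0.229849, coefficient = 1
x_1 = 0.6500, f(x_1) = 0.366251, coefficient = 4
x_2 = 0.8000, f(x_2) = 0.514600, coefficient = 2
x_3 = 0.9500, f(x_3) = 0.661645, coefficient = 4
x_4 = 1.1000, f(x_4) = 0.794251, coefficient = 2
x_5 = 1.2500, f(x_5) = 0.900572, coefficient = 4
x_6 = 1.4000, f(x_6) = 0.971111, coefficient = 2
x_7 = 1.5500, f(x_7) = 0.999568, coefficient = 4
x_8 = 1.7000, f(x_8) = 0.983399, coefficient = 2
x_9 = 1.8500, f(x_9) = 0.924050, coefficient = 4
x_10 = 2.0000, f(x_10) = 0.826822, coefficient = 1

I ≈ (0.150000/3) × 22.991731 = 1.149587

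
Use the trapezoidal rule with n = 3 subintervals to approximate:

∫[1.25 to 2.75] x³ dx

f(x) = x³
a = 1.25, b = 2.75, n = 3
h = (b - a)/n = 0.500000

Trapezoidal rule: (h/2)[f(x₀) + 2f(x₁) + 2f(x₂) + ... + f(xₙ)]

x_0 = 1.2500, f(x_0) = 1.953125, coefficient = 1
x_1 = 1.7500, f(x_1) = 5.359375, coefficient = 2
x_2 = 2.2500, f(x_2) = 11.390625, coefficient = 2
x_3 = 2.7500, f(x_3) = 20.796875, coefficient = 1

I ≈ (0.500000/2) × 56.250000 = 14.062500
Exact value: 13.687500
Error: 0.375000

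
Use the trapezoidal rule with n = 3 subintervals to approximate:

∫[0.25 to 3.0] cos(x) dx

f(x) = cos(x)
a = 0.25, b = 3.0, n = 3
h = (b - a)/n = 0.916667

Trapezoidal rule: (h/2)[f(x₀) + 2f(x₁) + 2f(x₂) + ... + f(xₙ)]

x_0 = 0.2500, f(x_0) = 0.968912, coefficient = 1
x_1 = 1.1667, f(x_1) = 0.393219, coefficient = 2
x_2 = 2.0833, f(x_2) = -0.490390, coefficient = 2
x_3 = 3.0000, f(x_3) = -0.989992, coefficient = 1

I ≈ (0.916667/2) × -0.215422 = -0.098735
Exact value: -0.106284
Error: 0.007549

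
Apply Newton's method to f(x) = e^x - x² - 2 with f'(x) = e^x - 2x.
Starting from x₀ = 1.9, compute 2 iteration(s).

f(x) = e^x - x² - 2
f'(x) = e^x - 2x
x₀ = 1.9

Newton-Raphson formula: x_{n+1} = x_n - f(x_n)/f'(x_n)

Iteration 1:
  f(1.900000) = 1.075894
  f'(1.900000) = 2.885894
  x_1 = 1.900000 - 1.075894/2.885894 = 1.527189
Iteration 2:
  f(1.527189) = 0.272906
  f'(1.527189) = 1.550834
  x_2 = 1.527189 - 0.272906/1.550834 = 1.351215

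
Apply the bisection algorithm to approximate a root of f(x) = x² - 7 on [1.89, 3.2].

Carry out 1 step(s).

f(x) = x² - 7
Initial interval: [1.89, 3.2]

Iteration 1:
  c_1 = (1.890000 + 3.200000)/2 = 2.545000
  f(c_1) = f(2.545000) = -0.522975
  f(a) × f(c) ≥ 0, new interval: [2.545000, 3.200000]

After 1 iteration(s), the approximation is c_1 = 2.545000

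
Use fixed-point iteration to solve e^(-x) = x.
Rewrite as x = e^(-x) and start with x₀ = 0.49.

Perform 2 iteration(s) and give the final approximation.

Equation: e^(-x) = x
Fixed-point form: x = e^(-x)
x₀ = 0.49

x_1 = g(0.490000) = 0.612626
x_2 = g(0.612626) = 0.541926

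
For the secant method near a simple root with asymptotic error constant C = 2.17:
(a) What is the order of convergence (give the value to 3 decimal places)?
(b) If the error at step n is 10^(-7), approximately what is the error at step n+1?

(a) Secant method has superlinear convergence with order φ = (1+√5)/2 ≈ 1.618.
    This means |e_{n+1}| ≈ C|e_n|^1.618.

(b) With |e_n| = 10^(-7) and C = 2.17:
    |e_{n+1}| ≈ 2.17 × (10^(-7))^1.618 = 2.17 × 10^(-11.33)

(a) ≈ 1.618 (golden ratio); (b) |e_{n+1}| ≈ 1.024e-11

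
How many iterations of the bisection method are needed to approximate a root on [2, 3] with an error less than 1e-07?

We need (b-a)/2^n ≤ 1e-07
(3 - 2)/2^n ≤ 1e-07
1/2^n ≤ 1e-07
2^n ≥ 10000000
n ≥ log₂(10000000) = 23.25
n ≥ 24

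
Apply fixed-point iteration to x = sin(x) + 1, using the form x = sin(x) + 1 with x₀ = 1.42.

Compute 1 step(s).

Equation: x = sin(x) + 1
Fixed-point form: x = sin(x) + 1
x₀ = 1.42

x_1 = g(1.420000) = 1.988652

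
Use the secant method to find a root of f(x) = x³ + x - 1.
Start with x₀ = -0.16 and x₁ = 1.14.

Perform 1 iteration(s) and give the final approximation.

f(x) = x³ + x - 1
x₀ = -0.16, x₁ = 1.14

Secant formula: x_{n+1} = x_n - f(x_n)(x_n - x_{n-1})/(f(x_n) - f(x_{n-1}))

Iteration 1:
  f(-0.160000) = -1.164096
  f(1.140000) = 1.621544
  x_2 = 1.140000 - 1.621544×(1.140000 - (-0.160000))/(1.621544 - (-1.164096))
       = 0.383259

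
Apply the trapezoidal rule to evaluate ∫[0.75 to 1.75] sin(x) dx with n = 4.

f(x) = sin(x)
a = 0.75, b = 1.75, n = 4
h = (b - a)/n = 0.250000

Trapezoidal rule: (h/2)[f(x₀) + 2f(x₁) + 2f(x₂) + ... + f(xₙ)]

x_0 = 0.7500, f(x_0) = 0.681639, coefficient = 1
x_1 = 1.0000, f(x_1) = 0.841471, coefficient = 2
x_2 = 1.2500, f(x_2) = 0.948985, coefficient = 2
x_3 = 1.5000, f(x_3) = 0.997495, coefficient = 2
x_4 = 1.7500, f(x_4) = 0.983986, coefficient = 1

I ≈ (0.250000/2) × 7.241526 = 0.905191
Exact value: 0.909935
Error: 0.004744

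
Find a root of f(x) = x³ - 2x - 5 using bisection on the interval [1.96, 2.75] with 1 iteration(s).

f(x) = x³ - 2x - 5
Initial interval: [1.96, 2.75]

Iteration 1:
  c_1 = (1.960000 + 2.750000)/2 = 2.355000
  f(c_1) = f(2.355000) = 3.350889
  f(a) × f(c) < 0, new interval: [1.960000, 2.355000]

After 1 iteration(s), the approximation is c_1 = 2.355000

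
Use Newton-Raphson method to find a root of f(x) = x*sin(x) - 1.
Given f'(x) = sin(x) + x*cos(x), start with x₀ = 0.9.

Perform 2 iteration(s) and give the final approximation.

f(x) = x*sin(x) - 1
f'(x) = sin(x) + x*cos(x)
x₀ = 0.9

Newton-Raphson formula: x_{n+1} = x_n - f(x_n)/f'(x_n)

Iteration 1:
  f(0.900000) = -0.295006
  f'(0.900000) = 1.342776
  x_1 = 0.900000 - (-0.295006)/1.342776 = 1.119698
Iteration 2:
  f(1.119698) = 0.007694
  f'(1.119698) = 1.388106
  x_2 = 1.119698 - 0.007694/1.388106 = 1.114156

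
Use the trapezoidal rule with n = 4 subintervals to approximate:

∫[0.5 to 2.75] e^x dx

f(x) = e^x
a = 0.5, b = 2.75, n = 4
h = (b - a)/n = 0.562500

Trapezoidal rule: (h/2)[f(x₀) + 2f(x₁) + 2f(x₂) + ... + f(xₙ)]

x_0 = 0.5000, f(x_0) = 1.648721, coefficient = 1
x_1 = 1.0625, f(x_1) = 2.893596, coefficient = 2
x_2 = 1.6250, f(x_2) = 5.078419, coefficient = 2
x_3 = 2.1875, f(x_3) = 8.912903, coefficient = 2
x_4 = 2.7500, f(x_4) = 15.642632, coefficient = 1

I ≈ (0.562500/2) × 51.061189 = 14.360959
Exact value: 13.993911
Error: 0.367049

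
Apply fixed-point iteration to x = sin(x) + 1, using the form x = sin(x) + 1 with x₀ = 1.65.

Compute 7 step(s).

Equation: x = sin(x) + 1
Fixed-point form: x = sin(x) + 1
x₀ = 1.65

x_1 = g(1.650000) = 1.996865
x_2 = g(1.996865) = 1.910598
x_3 = g(1.910598) = 1.942821
x_4 = g(1.942821) = 1.931593
x_5 = g(1.931593) = 1.935616
x_6 = g(1.935616) = 1.934188
x_7 = g(1.934188) = 1.934697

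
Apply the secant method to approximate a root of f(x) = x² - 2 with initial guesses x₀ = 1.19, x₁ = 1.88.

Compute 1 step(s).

f(x) = x² - 2
x₀ = 1.19, x₁ = 1.88

Secant formula: x_{n+1} = x_n - f(x_n)(x_n - x_{n-1})/(f(x_n) - f(x_{n-1}))

Iteration 1:
  f(1.190000) = -0.583900
  f(1.880000) = 1.534400
  x_2 = 1.880000 - 1.534400×(1.880000 - 1.190000)/(1.534400 - (-0.583900))
       = 1.380195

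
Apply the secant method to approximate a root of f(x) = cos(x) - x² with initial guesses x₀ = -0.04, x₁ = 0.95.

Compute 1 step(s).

f(x) = cos(x) - x²
x₀ = -0.04, x₁ = 0.95

Secant formula: x_{n+1} = x_n - f(x_n)(x_n - x_{n-1})/(f(x_n) - f(x_{n-1}))

Iteration 1:
  f(-0.040000) = 0.997600
  f(0.950000) = -0.320817
  x_2 = 0.950000 - (-0.320817)×(0.950000 - (-0.040000))/(-0.320817 - 0.997600)
       = 0.709098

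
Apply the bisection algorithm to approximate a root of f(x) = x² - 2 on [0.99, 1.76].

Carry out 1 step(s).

f(x) = x² - 2
Initial interval: [0.99, 1.76]

Iteration 1:
  c_1 = (0.990000 + 1.760000)/2 = 1.375000
  f(c_1) = f(1.375000) = -0.109375
  f(a) × f(c) ≥ 0, new interval: [1.375000, 1.760000]

After 1 iteration(s), the approximation is c_1 = 1.375000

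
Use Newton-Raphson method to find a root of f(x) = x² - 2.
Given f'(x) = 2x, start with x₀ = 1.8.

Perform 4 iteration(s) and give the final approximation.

f(x) = x² - 2
f'(x) = 2x
x₀ = 1.8

Newton-Raphson formula: x_{n+1} = x_n - f(x_n)/f'(x_n)

Iteration 1:
  f(1.800000) = 1.240000
  f'(1.800000) = 3.600000
  x_1 = 1.800000 - 1.240000/3.600000 = 1.455556
Iteration 2:
  f(1.455556) = 0.118642
  f'(1.455556) = 2.911111
  x_2 = 1.455556 - 0.118642/2.911111 = 1.414801
Iteration 3:
  f(1.414801) = 0.001661
  f'(1.414801) = 2.829601
  x_3 = 1.414801 - 0.001661/2.829601 = 1.414214
Iteration 4:
  f(1.414214) = 0.000000
  f'(1.414214) = 2.828427
  x_4 = 1.414214 - 0.000000/2.828427 = 1.414214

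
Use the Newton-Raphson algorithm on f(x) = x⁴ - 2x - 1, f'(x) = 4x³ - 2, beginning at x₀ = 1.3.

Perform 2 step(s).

f(x) = x⁴ - 2x - 1
f'(x) = 4x³ - 2
x₀ = 1.3

Newton-Raphson formula: x_{n+1} = x_n - f(x_n)/f'(x_n)

Iteration 1:
  f(1.300000) = -0.743900
  f'(1.300000) = 6.788000
  x_1 = 1.300000 - (-0.743900)/6.788000 = 1.409590
Iteration 2:
  f(1.409590) = 0.128771
  f'(1.409590) = 9.203116
  x_2 = 1.409590 - 0.128771/9.203116 = 1.395598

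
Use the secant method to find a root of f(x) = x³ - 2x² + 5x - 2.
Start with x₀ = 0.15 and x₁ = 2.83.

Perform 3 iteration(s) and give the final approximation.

f(x) = x³ - 2x² + 5x - 2
x₀ = 0.15, x₁ = 2.83

Secant formula: x_{n+1} = x_n - f(x_n)(x_n - x_{n-1})/(f(x_n) - f(x_{n-1}))

Iteration 1:
  f(0.150000) = -1.291625
  f(2.830000) = 18.797387
  x_2 = 2.830000 - 18.797387×(2.830000 - 0.150000)/(18.797387 - (-1.291625))
       = 0.322311
Iteration 2:
  f(2.830000) = 18.797387
  f(0.322311) = -0.562731
  x_3 = 0.322311 - (-0.562731)×(0.322311 - 2.830000)/(-0.562731 - 18.797387)
       = 0.395201
Iteration 3:
  f(0.322311) = -0.562731
  f(0.395201) = -0.274640
  x_4 = 0.395201 - (-0.274640)×(0.395201 - 0.322311)/(-0.274640 - (-0.562731))
       = 0.464687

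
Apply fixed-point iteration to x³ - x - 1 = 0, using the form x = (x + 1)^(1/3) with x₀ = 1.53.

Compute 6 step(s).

Equation: x³ - x - 1 = 0
Fixed-point form: x = (x + 1)^(1/3)
x₀ = 1.53

x_1 = g(1.530000) = 1.362616
x_2 = g(1.362616) = 1.331878
x_3 = g(1.331878) = 1.326077
x_4 = g(1.326077) = 1.324976
x_5 = g(1.324976) = 1.324767
x_6 = g(1.324767) = 1.324727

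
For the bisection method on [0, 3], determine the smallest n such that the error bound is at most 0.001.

We need (b-a)/2^n ≤ 0.001
(3 - 0)/2^n ≤ 0.001
3/2^n ≤ 0.001
2^n ≥ 3000
n ≥ log₂(3000) = 11.55
n ≥ 12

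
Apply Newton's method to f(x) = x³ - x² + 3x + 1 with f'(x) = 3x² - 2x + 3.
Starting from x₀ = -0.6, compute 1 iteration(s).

f(x) = x³ - x² + 3x + 1
f'(x) = 3x² - 2x + 3
x₀ = -0.6

Newton-Raphson formula: x_{n+1} = x_n - f(x_n)/f'(x_n)

Iteration 1:
  f(-0.600000) = -1.376000
  f'(-0.600000) = 5.280000
  x_1 = -0.600000 - (-1.376000)/5.280000 = -0.339394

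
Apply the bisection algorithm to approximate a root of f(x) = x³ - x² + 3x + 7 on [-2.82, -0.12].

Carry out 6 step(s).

f(x) = x³ - x² + 3x + 7
Initial interval: [-2.82, -0.12]

Iteration 1:
  c_1 = (-2.820000 + (-0.120000))/2 = -1.470000
  f(c_1) = f(-1.470000) = -2.747423
  f(a) × f(c) ≥ 0, new interval: [-1.470000, -0.120000]
Iteration 2:
  c_2 = (-1.470000 + (-0.120000))/2 = -0.795000
  f(c_2) = f(-0.795000) = 3.480515
  f(a) × f(c) < 0, new interval: [-1.470000, -0.795000]
Iteration 3:
  c_3 = (-1.470000 + (-0.795000))/2 = -1.132500
  f(c_3) = f(-1.132500) = 0.867449
  f(a) × f(c) < 0, new interval: [-1.470000, -1.132500]
Iteration 4:
  c_4 = (-1.470000 + (-1.132500))/2 = -1.301250
  f(c_4) = f(-1.301250) = -0.800345
  f(a) × f(c) ≥ 0, new interval: [-1.301250, -1.132500]
Iteration 5:
  c_5 = (-1.301250 + (-1.132500))/2 = -1.216875
  f(c_5) = f(-1.216875) = 0.066660
  f(a) × f(c) < 0, new interval: [-1.301250, -1.216875]
Iteration 6:
  c_6 = (-1.301250 + (-1.216875))/2 = -1.259062
  f(c_6) = f(-1.259062) = -0.358340
  f(a) × f(c) ≥ 0, new interval: [-1.259062, -1.216875]

After 6 iteration(s), the approximation is c_6 = -1.259062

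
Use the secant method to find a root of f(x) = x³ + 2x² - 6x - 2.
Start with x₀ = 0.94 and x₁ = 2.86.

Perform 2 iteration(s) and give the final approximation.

f(x) = x³ + 2x² - 6x - 2
x₀ = 0.94, x₁ = 2.86

Secant formula: x_{n+1} = x_n - f(x_n)(x_n - x_{n-1})/(f(x_n) - f(x_{n-1}))

Iteration 1:
  f(0.940000) = -5.042216
  f(2.860000) = 20.592856
  x_2 = 2.860000 - 20.592856×(2.860000 - 0.940000)/(20.592856 - (-5.042216))
       = 1.317649
Iteration 2:
  f(2.860000) = 20.592856
  f(1.317649) = -4.145796
  x_3 = 1.317649 - (-4.145796)×(1.317649 - 2.860000)/(-4.145796 - 20.592856)
       = 1.576122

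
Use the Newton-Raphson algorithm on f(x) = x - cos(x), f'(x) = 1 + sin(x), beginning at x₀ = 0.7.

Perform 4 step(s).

f(x) = x - cos(x)
f'(x) = 1 + sin(x)
x₀ = 0.7

Newton-Raphson formula: x_{n+1} = x_n - f(x_n)/f'(x_n)

Iteration 1:
  f(0.700000) = -0.064842
  f'(0.700000) = 1.644218
  x_1 = 0.700000 - (-0.064842)/1.644218 = 0.739436
Iteration 2:
  f(0.739436) = 0.000588
  f'(0.739436) = 1.673872
  x_2 = 0.739436 - 0.000588/1.673872 = 0.739085
Iteration 3:
  f(0.739085) = 0.000000
  f'(0.739085) = 1.673612
  x_3 = 0.739085 - 0.000000/1.673612 = 0.739085
Iteration 4:
  f(0.739085) = 0.000000
  f'(0.739085) = 1.673612
  x_4 = 0.739085 - 0.000000/1.673612 = 0.739085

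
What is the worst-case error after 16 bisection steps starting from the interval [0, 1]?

Bisection error bound: |error| ≤ (b-a)/2^n
|error| ≤ (1 - 0)/2^16 = 1/2^16
|error| ≤ 0.0000152588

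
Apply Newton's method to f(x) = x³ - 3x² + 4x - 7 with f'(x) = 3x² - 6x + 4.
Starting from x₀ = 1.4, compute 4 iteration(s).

f(x) = x³ - 3x² + 4x - 7
f'(x) = 3x² - 6x + 4
x₀ = 1.4

Newton-Raphson formula: x_{n+1} = x_n - f(x_n)/f'(x_n)

Iteration 1:
  f(1.400000) = -4.536000
  f'(1.400000) = 1.480000
  x_1 = 1.400000 - (-4.536000)/1.480000 = 4.464865
Iteration 2:
  f(4.464865) = 40.061567
  f'(4.464865) = 37.015866
  x_2 = 4.464865 - 40.061567/37.015866 = 3.382584
Iteration 3:
  f(3.382584) = 10.907812
  f'(3.382584) = 18.030118
  x_3 = 3.382584 - 10.907812/18.030118 = 2.777607
Iteration 4:
  f(2.777607) = 2.394639
  f'(2.777607) = 10.479656
  x_4 = 2.777607 - 2.394639/10.479656 = 2.549103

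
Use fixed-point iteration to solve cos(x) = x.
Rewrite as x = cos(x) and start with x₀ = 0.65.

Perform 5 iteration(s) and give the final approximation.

Equation: cos(x) = x
Fixed-point form: x = cos(x)
x₀ = 0.65

x_1 = g(0.650000) = 0.796084
x_2 = g(0.796084) = 0.699511
x_3 = g(0.699511) = 0.765157
x_4 = g(0.765157) = 0.721273
x_5 = g(0.721273) = 0.750965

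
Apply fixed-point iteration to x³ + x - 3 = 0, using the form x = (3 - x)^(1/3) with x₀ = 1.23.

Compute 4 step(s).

Equation: x³ + x - 3 = 0
Fixed-point form: x = (3 - x)^(1/3)
x₀ = 1.23

x_1 = g(1.230000) = 1.209645
x_2 = g(1.209645) = 1.214264
x_3 = g(1.214264) = 1.213219
x_4 = g(1.213219) = 1.213455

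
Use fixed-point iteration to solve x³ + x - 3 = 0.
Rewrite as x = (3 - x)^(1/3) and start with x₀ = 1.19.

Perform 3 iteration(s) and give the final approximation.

Equation: x³ + x - 3 = 0
Fixed-point form: x = (3 - x)^(1/3)
x₀ = 1.19

x_1 = g(1.190000) = 1.218689
x_2 = g(1.218689) = 1.212216
x_3 = g(1.212216) = 1.213682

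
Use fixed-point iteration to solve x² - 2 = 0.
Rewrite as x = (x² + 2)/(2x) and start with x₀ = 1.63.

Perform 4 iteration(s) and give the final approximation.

Equation: x² - 2 = 0
Fixed-point form: x = (x² + 2)/(2x)
x₀ = 1.63

x_1 = g(1.630000) = 1.428497
x_2 = g(1.428497) = 1.414285
x_3 = g(1.414285) = 1.414214
x_4 = g(1.414214) = 1.414214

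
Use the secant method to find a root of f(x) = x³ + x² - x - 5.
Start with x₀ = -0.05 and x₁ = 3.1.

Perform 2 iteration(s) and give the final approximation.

f(x) = x³ + x² - x - 5
x₀ = -0.05, x₁ = 3.1

Secant formula: x_{n+1} = x_n - f(x_n)(x_n - x_{n-1})/(f(x_n) - f(x_{n-1}))

Iteration 1:
  f(-0.050000) = -4.947625
  f(3.100000) = 31.301000
  x_2 = 3.100000 - 31.301000×(3.100000 - (-0.050000))/(31.301000 - (-4.947625))
       = 0.379948
Iteration 2:
  f(3.100000) = 31.301000
  f(0.379948) = -5.180738
  x_3 = 0.379948 - (-5.180738)×(0.379948 - 3.100000)/(-5.180738 - 31.301000)
       = 0.766220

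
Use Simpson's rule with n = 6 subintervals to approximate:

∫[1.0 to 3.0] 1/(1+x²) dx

f(x) = 1/(1+x²)
a = 1.0, b = 3.0, n = 6
h = (b - a)/n = 0.333333

Simpson's rule: (h/3)[f(x₀) + 4f(x₁) + 2f(x₂) + ... + f(xₙ)]

x_0 = 1.0000, f(x_0) = 0.500000, coefficient = 1
x_1 = 1.3333, f(x_1) = 0.360000, coefficient = 4
x_2 = 1.6667, f(x_2) = 0.264706, coefficient = 2
x_3 = 2.0000, f(x_3) = 0.200000, coefficient = 4
x_4 = 2.3333, f(x_4) = 0.155172, coefficient = 2
x_5 = 2.6667, f(x_5) = 0.123288, coefficient = 4
x_6 = 3.0000, f(x_6) = 0.100000, coefficient = 1

I ≈ (0.333333/3) × 4.172907 = 0.463656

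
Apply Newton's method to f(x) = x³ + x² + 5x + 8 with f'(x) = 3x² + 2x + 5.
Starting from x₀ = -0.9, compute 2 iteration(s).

f(x) = x³ + x² + 5x + 8
f'(x) = 3x² + 2x + 5
x₀ = -0.9

Newton-Raphson formula: x_{n+1} = x_n - f(x_n)/f'(x_n)

Iteration 1:
  f(-0.900000) = 3.581000
  f'(-0.900000) = 5.630000
  x_1 = -0.900000 - 3.581000/5.630000 = -1.536057
Iteration 2:
  f(-1.536057) = -0.945095
  f'(-1.536057) = 9.006298
  x_2 = -1.536057 - (-0.945095)/9.006298 = -1.431120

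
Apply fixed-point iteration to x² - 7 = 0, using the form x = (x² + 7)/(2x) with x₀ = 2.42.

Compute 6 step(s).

Equation: x² - 7 = 0
Fixed-point form: x = (x² + 7)/(2x)
x₀ = 2.42

x_1 = g(2.420000) = 2.656281
x_2 = g(2.656281) = 2.645772
x_3 = g(2.645772) = 2.645751
x_4 = g(2.645751) = 2.645751
x_5 = g(2.645751) = 2.645751
x_6 = g(2.645751) = 2.645751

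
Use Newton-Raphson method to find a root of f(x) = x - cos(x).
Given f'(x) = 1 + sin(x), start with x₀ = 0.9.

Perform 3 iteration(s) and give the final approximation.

f(x) = x - cos(x)
f'(x) = 1 + sin(x)
x₀ = 0.9

Newton-Raphson formula: x_{n+1} = x_n - f(x_n)/f'(x_n)

Iteration 1:
  f(0.900000) = 0.278390
  f'(0.900000) = 1.783327
  x_1 = 0.900000 - 0.278390/1.783327 = 0.743893
Iteration 2:
  f(0.743893) = 0.008055
  f'(0.743893) = 1.677158
  x_2 = 0.743893 - 0.008055/1.677158 = 0.739090
Iteration 3:
  f(0.739090) = 0.000008
  f'(0.739090) = 1.673616
  x_3 = 0.739090 - 0.000008/1.673616 = 0.739085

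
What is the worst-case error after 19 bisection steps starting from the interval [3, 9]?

Bisection error bound: |error| ≤ (b-a)/2^n
|error| ≤ (9 - 3)/2^19 = 6/2^19
|error| ≤ 0.0000114441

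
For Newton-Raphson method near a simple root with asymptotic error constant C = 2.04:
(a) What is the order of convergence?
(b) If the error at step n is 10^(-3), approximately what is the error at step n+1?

(a) Newton-Raphson has quadratic (order 2) convergence near simple roots.
    This means |e_{n+1}| ≈ C|e_n|².

(b) With |e_n| = 10^(-3) and C = 2.04:
    |e_{n+1}| ≈ 2.04 × (10^(-3))² = 2.04 × 10^(-6)

(a) 2 (quadratic); (b) |e_{n+1}| ≈ 2.040e-06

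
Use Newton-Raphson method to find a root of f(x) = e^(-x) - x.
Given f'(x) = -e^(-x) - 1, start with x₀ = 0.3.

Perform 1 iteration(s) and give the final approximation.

f(x) = e^(-x) - x
f'(x) = -e^(-x) - 1
x₀ = 0.3

Newton-Raphson formula: x_{n+1} = x_n - f(x_n)/f'(x_n)

Iteration 1:
  f(0.300000) = 0.440818
  f'(0.300000) = -1.740818
  x_1 = 0.300000 - 0.440818/(-1.740818) = 0.553225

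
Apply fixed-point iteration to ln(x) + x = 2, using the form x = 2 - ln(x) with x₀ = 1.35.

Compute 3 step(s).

Equation: ln(x) + x = 2
Fixed-point form: x = 2 - ln(x)
x₀ = 1.35

x_1 = g(1.350000) = 1.699895
x_2 = g(1.699895) = 1.469433
x_3 = g(1.469433) = 1.615123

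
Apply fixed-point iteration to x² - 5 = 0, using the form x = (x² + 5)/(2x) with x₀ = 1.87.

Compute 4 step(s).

Equation: x² - 5 = 0
Fixed-point form: x = (x² + 5)/(2x)
x₀ = 1.87

x_1 = g(1.870000) = 2.271898
x_2 = g(2.271898) = 2.236351
x_3 = g(2.236351) = 2.236068
x_4 = g(2.236068) = 2.236068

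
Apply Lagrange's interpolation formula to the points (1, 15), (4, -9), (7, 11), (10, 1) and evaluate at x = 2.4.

Lagrange interpolation formula:
P(x) = Σ yᵢ × Lᵢ(x)
where Lᵢ(x) = Π_{j≠i} (x - xⱼ)/(xᵢ - xⱼ)

L_0(2.4) = (2.4 - 4)/(1 - 4) × (2.4 - 7)/(1 - 7) × (2.4 - 10)/(1 - 10) = 0.345284
L_1(2.4) = (2.4 - 1)/(4 - 1) × (2.4 - 7)/(4 - 7) × (2.4 - 10)/(4 - 10) = 0.906370
L_2(2.4) = (2.4 - 1)/(7 - 1) × (2.4 - 4)/(7 - 4) × (2.4 - 10)/(7 - 10) = -0.315259
L_3(2.4) = (2.4 - 1)/(10 - 1) × (2.4 - 4)/(10 - 4) × (2.4 - 7)/(10 - 7) = 0.063605

P(2.4) = 15×L_0(2.4) + (-9)×L_1(2.4) + 11×L_2(2.4) + 1×L_3(2.4)
P(2.4) = -6.382321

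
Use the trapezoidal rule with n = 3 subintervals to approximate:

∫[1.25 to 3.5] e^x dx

f(x) = e^x
a = 1.25, b = 3.5, n = 3
h = (b - a)/n = 0.750000

Trapezoidal rule: (h/2)[f(x₀) + 2f(x₁) + 2f(x₂) + ... + f(xₙ)]

x_0 = 1.2500, f(x_0) = 3.490343, coefficient = 1
x_1 = 2.0000, f(x_1) = 7.389056, coefficient = 2
x_2 = 2.7500, f(x_2) = 15.642632, coefficient = 2
x_3 = 3.5000, f(x_3) = 33.115452, coefficient = 1

I ≈ (0.750000/2) × 82.669171 = 31.000939
Exact value: 29.625109
Error: 1.375830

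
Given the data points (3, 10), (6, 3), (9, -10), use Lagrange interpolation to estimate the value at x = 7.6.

Lagrange interpolation formula:
P(x) = Σ yᵢ × Lᵢ(x)
where Lᵢ(x) = Π_{j≠i} (x - xⱼ)/(xᵢ - xⱼ)

L_0(7.6) = (7.6 - 6)/(3 - 6) × (7.6 - 9)/(3 - 9) = -0.124444
L_1(7.6) = (7.6 - 3)/(6 - 3) × (7.6 - 9)/(6 - 9) = 0.715556
L_2(7.6) = (7.6 - 3)/(9 - 3) × (7.6 - 6)/(9 - 6) = 0.408889

P(7.6) = 10×L_0(7.6) + 3×L_1(7.6) + (-10)×L_2(7.6)
P(7.6) = -3.186667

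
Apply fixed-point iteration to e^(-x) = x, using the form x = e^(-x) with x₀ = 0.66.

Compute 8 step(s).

Equation: e^(-x) = x
Fixed-point form: x = e^(-x)
x₀ = 0.66

x_1 = g(0.660000) = 0.516851
x_2 = g(0.516851) = 0.596395
x_3 = g(0.596395) = 0.550793
x_4 = g(0.550793) = 0.576492
x_5 = g(0.576492) = 0.561866
x_6 = g(0.561866) = 0.570144
x_7 = g(0.570144) = 0.565444
x_8 = g(0.565444) = 0.568108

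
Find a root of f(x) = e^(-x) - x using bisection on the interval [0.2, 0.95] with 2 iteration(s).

f(x) = e^(-x) - x
Initial interval: [0.2, 0.95]

Iteration 1:
  c_1 = (0.200000 + 0.950000)/2 = 0.575000
  f(c_1) = f(0.575000) = -0.012295
  f(a) × f(c) < 0, new interval: [0.200000, 0.575000]
Iteration 2:
  c_2 = (0.200000 + 0.575000)/2 = 0.387500
  f(c_2) = f(0.387500) = 0.291252
  f(a) × f(c) ≥ 0, new interval: [0.387500, 0.575000]

After 2 iteration(s), the approximation is c_2 = 0.387500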